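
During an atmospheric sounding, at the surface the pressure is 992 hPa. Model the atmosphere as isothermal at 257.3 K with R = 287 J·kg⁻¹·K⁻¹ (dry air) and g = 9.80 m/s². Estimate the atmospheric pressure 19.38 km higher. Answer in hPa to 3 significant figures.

P ≈ 75.8 hPa

Scale height: H = RT/g = 287 × 257.3 / 9.80 = 7535.2 m.
Barometric formula: P = P₀ exp(−z/H).
z/H = 19380/7535.2 = 2.5719; exp(−2.5719) = 0.076390.
P = 992 × 0.076390 = 75.779 hPa.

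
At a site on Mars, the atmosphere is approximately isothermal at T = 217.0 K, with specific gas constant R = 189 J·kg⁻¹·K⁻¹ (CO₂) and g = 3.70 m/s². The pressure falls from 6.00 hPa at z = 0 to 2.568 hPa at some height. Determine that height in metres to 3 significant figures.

Scale height: H = RT/g = 189 × 217.0 / 3.70 = 11085 m.
Invert the barometric formula: z = H ln(P₀/P).
P₀/P = 6.00/2.568 = 2.3364; ln(2.3364) = 0.84861.
z = 11085 × 0.84861 = 9406.8 m.

z ≈ 9410 m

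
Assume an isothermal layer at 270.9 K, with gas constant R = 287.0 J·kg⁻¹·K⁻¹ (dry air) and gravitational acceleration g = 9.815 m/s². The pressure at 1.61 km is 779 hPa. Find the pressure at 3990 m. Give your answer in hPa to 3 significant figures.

P ≈ 577 hPa

Scale height: H = RT/g = 287.0 × 270.9 / 9.815 = 7921.4 m.
Between two levels, P₂ = P₁ exp(−Δz/H) with Δz = z₂ − z₁.
Δz = 3990.0 − 1610.0 = 2380.0 m; Δz/H = 2380.0/7921.4 = 0.30045.
P₂ = 779 × exp(−0.30045) = 779 × 0.74048 = 576.83 hPa.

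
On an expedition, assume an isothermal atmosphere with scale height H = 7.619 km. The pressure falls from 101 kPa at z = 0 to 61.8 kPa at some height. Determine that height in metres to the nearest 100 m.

z ≈ 3700 m

Invert the barometric formula: z = H ln(P₀/P).
P₀/P = 101/61.8 = 1.6343; ln(1.6343) = 0.49121.
z = 7619.0 × 0.49121 = 3742.5 m.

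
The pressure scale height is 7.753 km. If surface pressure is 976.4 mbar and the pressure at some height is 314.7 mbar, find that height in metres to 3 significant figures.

z ≈ 8780 m

Invert the barometric formula: z = H ln(P₀/P).
P₀/P = 976.4/314.7 = 3.1026; ln(3.1026) = 1.1322.
z = 7753.0 × 1.1322 = 8777.9 m.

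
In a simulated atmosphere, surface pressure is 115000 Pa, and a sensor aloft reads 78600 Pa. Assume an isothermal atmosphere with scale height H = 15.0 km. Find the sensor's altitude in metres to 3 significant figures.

z ≈ 5710 m

Invert the barometric formula: z = H ln(P₀/P).
P₀/P = 115000/78600 = 1.4631; ln(1.4631) = 0.38056.
z = 15000 × 0.38056 = 5708.4 m.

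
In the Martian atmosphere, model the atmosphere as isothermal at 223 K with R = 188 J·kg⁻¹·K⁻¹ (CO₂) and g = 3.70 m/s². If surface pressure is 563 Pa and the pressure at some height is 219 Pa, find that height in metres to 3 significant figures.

z ≈ 10700 m

Scale height: H = RT/g = 188 × 223 / 3.70 = 11331 m.
Invert the barometric formula: z = H ln(P₀/P).
P₀/P = 563/219 = 2.5708; ln(2.5708) = 0.94422.
z = 11331 × 0.94422 = 10699 m.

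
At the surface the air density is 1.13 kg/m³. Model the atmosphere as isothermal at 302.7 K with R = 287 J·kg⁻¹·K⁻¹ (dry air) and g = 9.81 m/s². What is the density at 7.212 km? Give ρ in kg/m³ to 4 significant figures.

Scale height: H = RT/g = 287 × 302.7 / 9.81 = 8855.7 m.
In an isothermal atmosphere, density decays like pressure: ρ = ρ₀ exp(−z/H).
z/H = 7212.0/8855.7 = 0.81439; exp(−0.81439) = 0.44291.
ρ = 1.13 × 0.44291 = 0.50049 kg/m³.

ρ ≈ 0.5005 kg/m³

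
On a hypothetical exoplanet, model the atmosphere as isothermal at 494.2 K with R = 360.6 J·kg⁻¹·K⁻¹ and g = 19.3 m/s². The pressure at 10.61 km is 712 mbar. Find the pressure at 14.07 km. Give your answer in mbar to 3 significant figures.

Scale height: H = RT/g = 360.6 × 494.2 / 19.3 = 9233.6 m.
Between two levels, P₂ = P₁ exp(−Δz/H) with Δz = z₂ − z₁.
Δz = 14070 − 10610 = 3460.0 m; Δz/H = 3460.0/9233.6 = 0.37472.
P₂ = 712 × exp(−0.37472) = 712 × 0.68748 = 489.49 mbar.

P ≈ 489 mbar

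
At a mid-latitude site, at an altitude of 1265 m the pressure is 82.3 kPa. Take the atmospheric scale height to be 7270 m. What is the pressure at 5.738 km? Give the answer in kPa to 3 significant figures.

P ≈ 44.5 kPa

Between two levels, P₂ = P₁ exp(−Δz/H) with Δz = z₂ − z₁.
Δz = 5738.0 − 1265.0 = 4473.0 m; Δz/H = 4473.0/7270.0 = 0.61527.
P₂ = 82.3 × exp(−0.61527) = 82.3 × 0.54049 = 44.482 kPa.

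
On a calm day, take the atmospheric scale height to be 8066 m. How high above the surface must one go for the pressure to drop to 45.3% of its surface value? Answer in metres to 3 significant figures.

z ≈ 6390 m

Set P/P₀ = exp(−z/H) = 0.453, so z = −H ln(0.453).
−ln(0.453) = 0.79186; z = 8066.0 × 0.79186 = 6387.1 m.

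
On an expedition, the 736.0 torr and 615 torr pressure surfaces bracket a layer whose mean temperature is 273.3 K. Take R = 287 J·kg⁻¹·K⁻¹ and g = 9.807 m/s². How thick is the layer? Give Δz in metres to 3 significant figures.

Hypsometric equation: Δz = (R T̄/g) ln(P₁/P₂).
R T̄/g = 287 × 273.3 / 9.807 = 7998.1 m.
ln(736.0/615) = ln(1.1967) = 0.17957.
Δz = 7998.1 × 0.17957 = 1436.2 m.

Δz ≈ 1440 m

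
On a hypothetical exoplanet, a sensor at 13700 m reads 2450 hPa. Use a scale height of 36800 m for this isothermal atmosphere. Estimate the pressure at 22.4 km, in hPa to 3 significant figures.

P ≈ 1930 hPa

Between two levels, P₂ = P₁ exp(−Δz/H) with Δz = z₂ − z₁.
Δz = 22400 − 13700 = 8700.0 m; Δz/H = 8700.0/36800 = 0.23641.
P₂ = 2450 × exp(−0.23641) = 2450 × 0.78946 = 1934.2 hPa.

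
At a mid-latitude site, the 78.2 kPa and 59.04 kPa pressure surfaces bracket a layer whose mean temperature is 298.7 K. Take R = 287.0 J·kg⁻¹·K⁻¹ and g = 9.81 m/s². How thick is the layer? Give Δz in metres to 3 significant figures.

Δz ≈ 2460 m

Hypsometric equation: Δz = (R T̄/g) ln(P₁/P₂).
R T̄/g = 287.0 × 298.7 / 9.81 = 8738.7 m.
ln(78.2/59.04) = ln(1.3245) = 0.28104.
Δz = 8738.7 × 0.28104 = 2455.9 m.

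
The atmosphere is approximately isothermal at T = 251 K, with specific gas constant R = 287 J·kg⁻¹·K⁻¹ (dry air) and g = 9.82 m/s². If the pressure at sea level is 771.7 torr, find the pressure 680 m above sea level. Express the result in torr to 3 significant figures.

P ≈ 703 torr

Scale height: H = RT/g = 287 × 251 / 9.82 = 7335.7 m.
Barometric formula: P = P₀ exp(−z/H).
z/H = 680.00/7335.7 = 0.092697; exp(−0.092697) = 0.91147.
P = 771.7 × 0.91147 = 703.38 torr.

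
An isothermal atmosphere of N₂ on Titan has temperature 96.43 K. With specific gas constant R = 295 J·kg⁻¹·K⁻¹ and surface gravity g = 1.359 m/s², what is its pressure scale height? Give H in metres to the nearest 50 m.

The scale height of an isothermal atmosphere is H = RT/g.
H = 295 × 96.43 / 1.359 = 28447/1.359 = 20932 m.

H ≈ 20950 m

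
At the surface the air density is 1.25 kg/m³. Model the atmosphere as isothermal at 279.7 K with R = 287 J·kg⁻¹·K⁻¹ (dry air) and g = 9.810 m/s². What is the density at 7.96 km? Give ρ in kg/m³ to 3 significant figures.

Scale height: H = RT/g = 287 × 279.7 / 9.810 = 8182.9 m.
In an isothermal atmosphere, density decays like pressure: ρ = ρ₀ exp(−z/H).
z/H = 7960.0/8182.9 = 0.97276; exp(−0.97276) = 0.37804.
ρ = 1.25 × 0.37804 = 0.47255 kg/m³.

ρ ≈ 0.473 kg/m³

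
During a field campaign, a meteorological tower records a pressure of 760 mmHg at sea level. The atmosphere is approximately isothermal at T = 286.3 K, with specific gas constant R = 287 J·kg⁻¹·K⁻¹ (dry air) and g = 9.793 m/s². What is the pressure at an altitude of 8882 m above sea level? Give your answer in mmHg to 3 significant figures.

P ≈ 264 mmHg

Scale height: H = RT/g = 287 × 286.3 / 9.793 = 8390.5 m.
Barometric formula: P = P₀ exp(−z/H).
z/H = 8882.0/8390.5 = 1.0586; exp(−1.0586) = 0.34694.
P = 760 × 0.34694 = 263.67 mmHg.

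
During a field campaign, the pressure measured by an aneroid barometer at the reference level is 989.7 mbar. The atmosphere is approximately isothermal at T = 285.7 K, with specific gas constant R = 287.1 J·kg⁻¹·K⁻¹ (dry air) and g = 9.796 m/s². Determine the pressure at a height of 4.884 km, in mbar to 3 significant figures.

P ≈ 552 mbar

Scale height: H = RT/g = 287.1 × 285.7 / 9.796 = 8373.3 m.
Barometric formula: P = P₀ exp(−z/H).
z/H = 4884.0/8373.3 = 0.58328; exp(−0.58328) = 0.55806.
P = 989.7 × 0.55806 = 552.31 mbar.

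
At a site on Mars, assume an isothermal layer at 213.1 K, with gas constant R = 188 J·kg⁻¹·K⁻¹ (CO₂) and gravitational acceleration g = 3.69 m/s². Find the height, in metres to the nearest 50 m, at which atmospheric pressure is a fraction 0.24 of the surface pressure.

z ≈ 15500 m

Scale height: H = RT/g = 188 × 213.1 / 3.69 = 10857 m.
Set P/P₀ = exp(−z/H) = 0.24, so z = −H ln(0.24).
−ln(0.24) = 1.4271; z = 10857 × 1.4271 = 15494 m.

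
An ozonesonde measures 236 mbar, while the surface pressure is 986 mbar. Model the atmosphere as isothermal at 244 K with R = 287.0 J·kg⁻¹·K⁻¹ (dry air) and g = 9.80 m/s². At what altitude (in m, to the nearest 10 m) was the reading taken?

Scale height: H = RT/g = 287.0 × 244 / 9.80 = 7145.7 m.
Invert the barometric formula: z = H ln(P₀/P).
P₀/P = 986/236 = 4.1780; ln(4.1780) = 1.4298.
z = 7145.7 × 1.4298 = 10217 m.

z ≈ 10220 m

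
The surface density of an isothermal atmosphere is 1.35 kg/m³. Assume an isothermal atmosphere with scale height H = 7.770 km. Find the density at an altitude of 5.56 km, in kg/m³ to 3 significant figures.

ρ ≈ 0.660 kg/m³

In an isothermal atmosphere, density decays like pressure: ρ = ρ₀ exp(−z/H).
z/H = 5560.0/7770.0 = 0.71557; exp(−0.71557) = 0.48891.
ρ = 1.35 × 0.48891 = 0.66003 kg/m³.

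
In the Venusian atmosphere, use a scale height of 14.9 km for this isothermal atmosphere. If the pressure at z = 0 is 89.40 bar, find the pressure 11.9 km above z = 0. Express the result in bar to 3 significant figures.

Barometric formula: P = P₀ exp(−z/H).
z/H = 11900/14900 = 0.79866; exp(−0.79866) = 0.44993.
P = 89.40 × 0.44993 = 40.224 bar.

P ≈ 40.2 bar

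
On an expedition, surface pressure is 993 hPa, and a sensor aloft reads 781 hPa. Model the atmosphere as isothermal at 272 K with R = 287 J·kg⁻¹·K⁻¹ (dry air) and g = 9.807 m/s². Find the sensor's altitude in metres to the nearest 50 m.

z ≈ 1900 m

Scale height: H = RT/g = 287 × 272 / 9.807 = 7960.0 m.
Invert the barometric formula: z = H ln(P₀/P).
P₀/P = 993/781 = 1.2714; ln(1.2714) = 0.24012.
z = 7960.0 × 0.24012 = 1911.4 m.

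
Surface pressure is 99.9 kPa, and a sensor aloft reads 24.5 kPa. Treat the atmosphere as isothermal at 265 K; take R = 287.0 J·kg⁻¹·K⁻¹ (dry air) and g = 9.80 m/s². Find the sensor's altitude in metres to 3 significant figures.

Scale height: H = RT/g = 287.0 × 265 / 9.80 = 7760.7 m.
Invert the barometric formula: z = H ln(P₀/P).
P₀/P = 99.9/24.5 = 4.0776; ln(4.0776) = 1.4055.
z = 7760.7 × 1.4055 = 10908 m.

z ≈ 10900 m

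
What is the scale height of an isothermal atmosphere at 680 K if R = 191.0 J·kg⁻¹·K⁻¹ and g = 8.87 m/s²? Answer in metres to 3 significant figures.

H ≈ 14600 m

The scale height of an isothermal atmosphere is H = RT/g.
H = 191.0 × 680 / 8.87 = 129880/8.87 = 14643 m.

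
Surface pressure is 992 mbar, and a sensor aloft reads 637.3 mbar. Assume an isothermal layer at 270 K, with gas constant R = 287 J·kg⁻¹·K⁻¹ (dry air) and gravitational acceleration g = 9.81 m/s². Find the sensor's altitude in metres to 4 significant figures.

Scale height: H = RT/g = 287 × 270 / 9.81 = 7899.1 m.
Invert the barometric formula: z = H ln(P₀/P).
P₀/P = 992/637.3 = 1.5566; ln(1.5566) = 0.44250.
z = 7899.1 × 0.44250 = 3495.4 m.

z ≈ 3495 m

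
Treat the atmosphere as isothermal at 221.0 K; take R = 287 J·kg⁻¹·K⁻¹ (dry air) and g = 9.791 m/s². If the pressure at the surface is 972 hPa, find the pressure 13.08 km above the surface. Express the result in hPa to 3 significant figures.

Scale height: H = RT/g = 287 × 221.0 / 9.791 = 6478.1 m.
Barometric formula: P = P₀ exp(−z/H).
z/H = 13080/6478.1 = 2.0191; exp(−2.0191) = 0.13277.
P = 972 × 0.13277 = 129.05 hPa.

P ≈ 129 hPa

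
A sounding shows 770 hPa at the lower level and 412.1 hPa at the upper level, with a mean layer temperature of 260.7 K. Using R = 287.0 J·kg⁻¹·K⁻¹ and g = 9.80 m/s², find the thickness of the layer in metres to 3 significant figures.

Hypsometric equation: Δz = (R T̄/g) ln(P₁/P₂).
R T̄/g = 287.0 × 260.7 / 9.80 = 7634.8 m.
ln(770/412.1) = ln(1.8685) = 0.62514.
Δz = 7634.8 × 0.62514 = 4772.8 m.

Δz ≈ 4770 m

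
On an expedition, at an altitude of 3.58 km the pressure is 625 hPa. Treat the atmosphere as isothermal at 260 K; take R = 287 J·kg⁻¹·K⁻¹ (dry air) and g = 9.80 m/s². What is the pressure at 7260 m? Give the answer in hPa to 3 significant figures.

Scale height: H = RT/g = 287 × 260 / 9.80 = 7614.3 m.
Between two levels, P₂ = P₁ exp(−Δz/H) with Δz = z₂ − z₁.
Δz = 7260.0 − 3580.0 = 3680.0 m; Δz/H = 3680.0/7614.3 = 0.48330.
P₂ = 625 × exp(−0.48330) = 625 × 0.61674 = 385.46 hPa.

P ≈ 385 hPa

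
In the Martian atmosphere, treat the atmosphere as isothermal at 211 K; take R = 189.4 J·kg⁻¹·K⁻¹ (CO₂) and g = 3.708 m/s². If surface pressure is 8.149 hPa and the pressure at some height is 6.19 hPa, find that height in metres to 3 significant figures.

z ≈ 2960 m

Scale height: H = RT/g = 189.4 × 211 / 3.708 = 10778 m.
Invert the barometric formula: z = H ln(P₀/P).
P₀/P = 8.149/6.19 = 1.3165; ln(1.3165) = 0.27498.
z = 10778 × 0.27498 = 2963.7 m.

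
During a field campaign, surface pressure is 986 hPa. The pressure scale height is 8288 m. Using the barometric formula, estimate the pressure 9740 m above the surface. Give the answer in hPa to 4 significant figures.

P ≈ 304.4 hPa

Barometric formula: P = P₀ exp(−z/H).
z/H = 9740.0/8288.0 = 1.1752; exp(−1.1752) = 0.30876.
P = 986 × 0.30876 = 304.44 hPa.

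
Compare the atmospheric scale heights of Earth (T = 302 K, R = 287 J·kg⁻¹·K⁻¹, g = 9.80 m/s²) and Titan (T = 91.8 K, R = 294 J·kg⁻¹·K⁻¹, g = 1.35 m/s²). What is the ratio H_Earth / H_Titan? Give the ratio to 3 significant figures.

H = RT/g for each body.
H_Earth = 287 × 302 / 9.80 = 8844.3 m.
H_Titan = 294 × 91.8 / 1.35 = 19992 m.
H_Earth/H_Titan = 8844.3/19992 = 0.44239.

H_Earth/H_Titan ≈ 0.442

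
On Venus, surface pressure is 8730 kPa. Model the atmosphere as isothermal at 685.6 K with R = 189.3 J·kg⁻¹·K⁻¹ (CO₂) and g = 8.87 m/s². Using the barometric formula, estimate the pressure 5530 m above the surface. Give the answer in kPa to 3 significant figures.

P ≈ 5980 kPa

Scale height: H = RT/g = 189.3 × 685.6 / 8.87 = 14632 m.
Barometric formula: P = P₀ exp(−z/H).
z/H = 5530.0/14632 = 0.37794; exp(−0.37794) = 0.68527.
P = 8730 × 0.68527 = 5982.4 kPa.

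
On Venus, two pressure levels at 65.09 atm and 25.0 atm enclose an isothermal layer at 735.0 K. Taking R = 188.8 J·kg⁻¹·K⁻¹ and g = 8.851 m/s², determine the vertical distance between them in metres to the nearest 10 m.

Hypsometric equation: Δz = (R T̄/g) ln(P₁/P₂).
R T̄/g = 188.8 × 735.0 / 8.851 = 15678 m.
ln(65.09/25.0) = ln(2.6036) = 0.95690.
Δz = 15678 × 0.95690 = 15002 m.

Δz ≈ 15000 m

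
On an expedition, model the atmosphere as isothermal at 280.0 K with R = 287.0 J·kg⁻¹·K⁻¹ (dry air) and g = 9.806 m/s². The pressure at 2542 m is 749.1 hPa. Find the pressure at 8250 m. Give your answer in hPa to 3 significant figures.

Scale height: H = RT/g = 287.0 × 280.0 / 9.806 = 8195.0 m.
Between two levels, P₂ = P₁ exp(−Δz/H) with Δz = z₂ − z₁.
Δz = 8250.0 − 2542.0 = 5708.0 m; Δz/H = 5708.0/8195.0 = 0.69652.
P₂ = 749.1 × exp(−0.69652) = 749.1 × 0.49832 = 373.29 hPa.

P ≈ 373 hPa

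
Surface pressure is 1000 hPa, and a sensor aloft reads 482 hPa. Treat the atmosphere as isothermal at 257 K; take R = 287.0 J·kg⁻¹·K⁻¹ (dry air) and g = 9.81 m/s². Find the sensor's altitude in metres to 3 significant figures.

Scale height: H = RT/g = 287.0 × 257 / 9.81 = 7518.8 m.
Invert the barometric formula: z = H ln(P₀/P).
P₀/P = 1000/482 = 2.0747; ln(2.0747) = 0.72982.
z = 7518.8 × 0.72982 = 5487.4 m.

z ≈ 5490 m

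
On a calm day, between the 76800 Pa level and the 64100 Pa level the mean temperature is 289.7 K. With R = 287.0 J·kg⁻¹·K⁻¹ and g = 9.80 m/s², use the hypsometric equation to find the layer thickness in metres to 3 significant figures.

Hypsometric equation: Δz = (R T̄/g) ln(P₁/P₂).
R T̄/g = 287.0 × 289.7 / 9.80 = 8484.1 m.
ln(76800/64100) = ln(1.1981) = 0.18074.
Δz = 8484.1 × 0.18074 = 1533.4 m.

Δz ≈ 1530 m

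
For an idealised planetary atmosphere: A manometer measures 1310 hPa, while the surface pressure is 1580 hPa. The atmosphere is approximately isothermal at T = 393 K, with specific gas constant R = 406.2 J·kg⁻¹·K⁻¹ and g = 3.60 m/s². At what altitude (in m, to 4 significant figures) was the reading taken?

Scale height: H = RT/g = 406.2 × 393 / 3.60 = 44344 m.
Invert the barometric formula: z = H ln(P₀/P).
P₀/P = 1580/1310 = 1.2061; ln(1.2061) = 0.18739.
z = 44344 × 0.18739 = 8309.6 m.

z ≈ 8310 m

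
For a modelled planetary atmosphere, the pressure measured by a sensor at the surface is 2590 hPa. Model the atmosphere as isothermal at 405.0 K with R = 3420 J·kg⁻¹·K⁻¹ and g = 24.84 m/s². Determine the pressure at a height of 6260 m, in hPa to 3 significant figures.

P ≈ 2310 hPa

Scale height: H = RT/g = 3420 × 405.0 / 24.84 = 55761 m.
Barometric formula: P = P₀ exp(−z/H).
z/H = 6260.0/55761 = 0.11226; exp(−0.11226) = 0.89381.
P = 2590 × 0.89381 = 2315.0 hPa.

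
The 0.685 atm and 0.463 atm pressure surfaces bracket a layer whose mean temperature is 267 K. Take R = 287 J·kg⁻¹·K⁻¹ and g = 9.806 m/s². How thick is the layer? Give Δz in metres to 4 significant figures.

Δz ≈ 3061 m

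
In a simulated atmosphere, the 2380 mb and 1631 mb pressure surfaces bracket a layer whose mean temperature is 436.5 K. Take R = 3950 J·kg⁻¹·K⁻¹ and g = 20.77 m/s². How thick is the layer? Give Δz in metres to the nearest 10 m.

Δz ≈ 31370 m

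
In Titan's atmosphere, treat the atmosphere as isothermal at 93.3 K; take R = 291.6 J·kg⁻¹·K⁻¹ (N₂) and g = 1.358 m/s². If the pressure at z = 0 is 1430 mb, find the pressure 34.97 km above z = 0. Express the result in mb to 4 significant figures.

Scale height: H = RT/g = 291.6 × 93.3 / 1.358 = 20034 m.
Barometric formula: P = P₀ exp(−z/H).
z/H = 34970/20034 = 1.7455; exp(−1.7455) = 0.17456.
P = 1430 × 0.17456 = 249.62 mb.

P ≈ 249.6 mb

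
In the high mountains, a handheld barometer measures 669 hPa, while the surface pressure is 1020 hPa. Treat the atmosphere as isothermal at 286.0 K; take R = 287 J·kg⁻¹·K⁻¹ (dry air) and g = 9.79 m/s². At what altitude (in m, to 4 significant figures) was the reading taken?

Scale height: H = RT/g = 287 × 286.0 / 9.79 = 8384.3 m.
Invert the barometric formula: z = H ln(P₀/P).
P₀/P = 1020/669 = 1.5247; ln(1.5247) = 0.42180.
z = 8384.3 × 0.42180 = 3536.5 m.

z ≈ 3536 m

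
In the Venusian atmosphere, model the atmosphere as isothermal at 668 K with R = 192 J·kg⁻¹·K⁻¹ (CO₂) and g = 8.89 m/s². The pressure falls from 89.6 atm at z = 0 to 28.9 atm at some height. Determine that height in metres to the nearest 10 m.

z ≈ 16320 m

Scale height: H = RT/g = 192 × 668 / 8.89 = 14427 m.
Invert the barometric formula: z = H ln(P₀/P).
P₀/P = 89.6/28.9 = 3.1003; ln(3.1003) = 1.1315.
z = 14427 × 1.1315 = 16324 m.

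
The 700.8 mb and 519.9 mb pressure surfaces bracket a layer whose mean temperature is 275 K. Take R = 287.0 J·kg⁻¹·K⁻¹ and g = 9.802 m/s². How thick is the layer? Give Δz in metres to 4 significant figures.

Hypsometric equation: Δz = (R T̄/g) ln(P₁/P₂).
R T̄/g = 287.0 × 275 / 9.802 = 8051.9 m.
ln(700.8/519.9) = ln(1.3480) = 0.29862.
Δz = 8051.9 × 0.29862 = 2404.5 m.

Δz ≈ 2404 m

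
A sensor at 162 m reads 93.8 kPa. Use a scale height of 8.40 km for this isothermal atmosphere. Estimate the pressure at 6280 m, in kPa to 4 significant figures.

P ≈ 45.28 kPa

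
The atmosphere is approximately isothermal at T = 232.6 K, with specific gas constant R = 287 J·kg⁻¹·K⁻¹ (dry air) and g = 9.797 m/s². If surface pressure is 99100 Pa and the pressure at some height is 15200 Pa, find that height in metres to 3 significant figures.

z ≈ 12800 m

Scale height: H = RT/g = 287 × 232.6 / 9.797 = 6813.9 m.
Invert the barometric formula: z = H ln(P₀/P).
P₀/P = 99100/15200 = 6.5197; ln(6.5197) = 1.8748.
z = 6813.9 × 1.8748 = 12775 m.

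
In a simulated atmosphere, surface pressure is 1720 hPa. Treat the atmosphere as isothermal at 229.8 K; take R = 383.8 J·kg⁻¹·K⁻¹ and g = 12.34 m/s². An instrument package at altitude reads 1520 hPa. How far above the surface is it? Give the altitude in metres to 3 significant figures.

z ≈ 884 m

Scale height: H = RT/g = 383.8 × 229.8 / 12.34 = 7147.3 m.
Invert the barometric formula: z = H ln(P₀/P).
P₀/P = 1720/1520 = 1.1316; ln(1.1316) = 0.12363.
z = 7147.3 × 0.12363 = 883.62 m.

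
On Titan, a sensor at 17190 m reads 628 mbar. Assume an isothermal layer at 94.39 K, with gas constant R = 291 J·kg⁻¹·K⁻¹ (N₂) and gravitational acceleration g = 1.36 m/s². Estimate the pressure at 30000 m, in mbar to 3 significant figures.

P ≈ 333 mbar

Scale height: H = RT/g = 291 × 94.39 / 1.36 = 20197 m.
Between two levels, P₂ = P₁ exp(−Δz/H) with Δz = z₂ − z₁.
Δz = 30000 − 17190 = 12810 m; Δz/H = 12810/20197 = 0.63425.
P₂ = 628 × exp(−0.63425) = 628 × 0.53033 = 333.05 mbar.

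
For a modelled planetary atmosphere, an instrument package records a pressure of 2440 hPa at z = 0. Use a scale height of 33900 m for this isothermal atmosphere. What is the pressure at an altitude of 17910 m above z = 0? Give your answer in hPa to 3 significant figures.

P ≈ 1440 hPa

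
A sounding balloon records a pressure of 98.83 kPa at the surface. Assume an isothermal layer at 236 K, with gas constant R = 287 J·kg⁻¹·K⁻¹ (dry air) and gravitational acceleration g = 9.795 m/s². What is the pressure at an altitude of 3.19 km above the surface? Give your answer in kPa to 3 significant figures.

Scale height: H = RT/g = 287 × 236 / 9.795 = 6915.0 m.
Barometric formula: P = P₀ exp(−z/H).
z/H = 3190.0/6915.0 = 0.46132; exp(−0.46132) = 0.63045.
P = 98.83 × 0.63045 = 62.307 kPa.

P ≈ 62.3 kPa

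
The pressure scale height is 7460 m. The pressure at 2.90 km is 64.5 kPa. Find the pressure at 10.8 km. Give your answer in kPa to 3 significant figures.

P ≈ 22.4 kPa

Between two levels, P₂ = P₁ exp(−Δz/H) with Δz = z₂ − z₁.
Δz = 10800 − 2900.0 = 7900.0 m; Δz/H = 7900.0/7460.0 = 1.0590.
P₂ = 64.5 × exp(−1.0590) = 64.5 × 0.34680 = 22.369 kPa.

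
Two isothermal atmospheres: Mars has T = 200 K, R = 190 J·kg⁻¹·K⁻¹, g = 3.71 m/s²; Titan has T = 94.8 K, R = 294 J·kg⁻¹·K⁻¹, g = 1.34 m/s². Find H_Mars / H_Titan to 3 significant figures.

H = RT/g for each body.
H_Mars = 190 × 200 / 3.71 = 10243 m.
H_Titan = 294 × 94.8 / 1.34 = 20799 m.
H_Mars/H_Titan = 10243/20799 = 0.49248.

H_Mars/H_Titan ≈ 0.492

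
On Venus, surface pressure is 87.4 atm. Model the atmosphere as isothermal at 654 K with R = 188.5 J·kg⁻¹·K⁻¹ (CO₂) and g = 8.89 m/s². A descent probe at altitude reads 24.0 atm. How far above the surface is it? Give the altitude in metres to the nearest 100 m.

Scale height: H = RT/g = 188.5 × 654 / 8.89 = 13867 m.
Invert the barometric formula: z = H ln(P₀/P).
P₀/P = 87.4/24.0 = 3.6417; ln(3.6417) = 1.2925.
z = 13867 × 1.2925 = 17923 m.

z ≈ 17900 m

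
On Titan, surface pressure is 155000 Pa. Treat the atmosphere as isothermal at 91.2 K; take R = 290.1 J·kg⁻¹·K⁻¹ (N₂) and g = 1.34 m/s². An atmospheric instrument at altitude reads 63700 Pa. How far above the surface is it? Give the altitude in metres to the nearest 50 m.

z ≈ 17550 m

Scale height: H = RT/g = 290.1 × 91.2 / 1.34 = 19744 m.
Invert the barometric formula: z = H ln(P₀/P).
P₀/P = 155000/63700 = 2.4333; ln(2.4333) = 0.88925.
z = 19744 × 0.88925 = 17557 m.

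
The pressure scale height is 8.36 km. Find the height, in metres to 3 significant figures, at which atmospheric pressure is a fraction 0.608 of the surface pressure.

Set P/P₀ = exp(−z/H) = 0.608, so z = −H ln(0.608).
−ln(0.608) = 0.49758; z = 8360.0 × 0.49758 = 4159.8 m.

z ≈ 4160 m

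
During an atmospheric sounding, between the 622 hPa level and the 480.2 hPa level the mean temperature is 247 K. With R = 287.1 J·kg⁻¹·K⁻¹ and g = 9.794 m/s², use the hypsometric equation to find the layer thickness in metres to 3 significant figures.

Hypsometric equation: Δz = (R T̄/g) ln(P₁/P₂).
R T̄/g = 287.1 × 247 / 9.794 = 7240.5 m.
ln(622/480.2) = ln(1.2953) = 0.25874.
Δz = 7240.5 × 0.25874 = 1873.4 m.

Δz ≈ 1870 m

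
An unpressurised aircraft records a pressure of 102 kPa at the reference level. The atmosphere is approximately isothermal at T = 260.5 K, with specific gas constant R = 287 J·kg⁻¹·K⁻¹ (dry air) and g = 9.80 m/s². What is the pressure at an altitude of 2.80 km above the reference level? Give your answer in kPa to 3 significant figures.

P ≈ 70.7 kPa

Scale height: H = RT/g = 287 × 260.5 / 9.80 = 7628.9 m.
Barometric formula: P = P₀ exp(−z/H).
z/H = 2800.0/7628.9 = 0.36703; exp(−0.36703) = 0.69279.
P = 102 × 0.69279 = 70.665 kPa.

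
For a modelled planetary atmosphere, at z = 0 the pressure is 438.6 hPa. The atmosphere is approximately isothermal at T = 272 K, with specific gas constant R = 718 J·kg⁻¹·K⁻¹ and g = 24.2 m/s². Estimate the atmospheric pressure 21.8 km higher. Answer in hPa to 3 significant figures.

P ≈ 29.4 hPa

Scale height: H = RT/g = 718 × 272 / 24.2 = 8070.1 m.
Barometric formula: P = P₀ exp(−z/H).
z/H = 21800/8070.1 = 2.7013; exp(−2.7013) = 0.067118.
P = 438.6 × 0.067118 = 29.438 hPa.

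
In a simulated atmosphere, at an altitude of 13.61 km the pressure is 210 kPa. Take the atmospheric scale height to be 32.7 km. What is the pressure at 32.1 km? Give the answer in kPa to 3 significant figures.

P ≈ 119 kPa

Between two levels, P₂ = P₁ exp(−Δz/H) with Δz = z₂ − z₁.
Δz = 32100 − 13610 = 18490 m; Δz/H = 18490/32700 = 0.56544.
P₂ = 210 × exp(−0.56544) = 210 × 0.56811 = 119.30 kPa.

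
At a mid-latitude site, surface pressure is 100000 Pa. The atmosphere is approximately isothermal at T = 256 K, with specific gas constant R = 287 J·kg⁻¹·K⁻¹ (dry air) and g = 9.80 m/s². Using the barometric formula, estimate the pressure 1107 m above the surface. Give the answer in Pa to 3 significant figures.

P ≈ 86300 Pa

Scale height: H = RT/g = 287 × 256 / 9.80 = 7497.1 m.
Barometric formula: P = P₀ exp(−z/H).
z/H = 1107.0/7497.1 = 0.14766; exp(−0.14766) = 0.86272.
P = 100000 × 0.86272 = 86272 Pa.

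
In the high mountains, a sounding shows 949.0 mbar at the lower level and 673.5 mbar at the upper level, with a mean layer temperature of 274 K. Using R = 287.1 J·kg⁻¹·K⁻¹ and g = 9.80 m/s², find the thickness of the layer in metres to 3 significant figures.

Δz ≈ 2750 m

Hypsometric equation: Δz = (R T̄/g) ln(P₁/P₂).
R T̄/g = 287.1 × 274 / 9.80 = 8027.1 m.
ln(949.0/673.5) = ln(1.4091) = 0.34295.
Δz = 8027.1 × 0.34295 = 2752.9 m.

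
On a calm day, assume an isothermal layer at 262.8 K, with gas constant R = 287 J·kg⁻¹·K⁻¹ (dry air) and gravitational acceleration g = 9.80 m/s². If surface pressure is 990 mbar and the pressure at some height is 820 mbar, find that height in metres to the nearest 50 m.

Scale height: H = RT/g = 287 × 262.8 / 9.80 = 7696.3 m.
Invert the barometric formula: z = H ln(P₀/P).
P₀/P = 990/820 = 1.2073; ln(1.2073) = 0.18839.
z = 7696.3 × 0.18839 = 1449.9 m.

z ≈ 1450 m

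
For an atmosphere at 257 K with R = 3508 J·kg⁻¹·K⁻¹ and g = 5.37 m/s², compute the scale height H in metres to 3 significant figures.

The scale height of an isothermal atmosphere is H = RT/g.
H = 3508 × 257 / 5.37 = 901560/5.37 = 167890 m.

H ≈ 168000 m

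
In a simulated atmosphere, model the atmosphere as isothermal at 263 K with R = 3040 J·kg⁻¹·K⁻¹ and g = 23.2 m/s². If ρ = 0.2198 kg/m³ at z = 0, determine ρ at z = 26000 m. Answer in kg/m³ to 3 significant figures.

Scale height: H = RT/g = 3040 × 263 / 23.2 = 34462 m.
In an isothermal atmosphere, density decays like pressure: ρ = ρ₀ exp(−z/H).
z/H = 26000/34462 = 0.75445; exp(−0.75445) = 0.47027.
ρ = 0.2198 × 0.47027 = 0.10337 kg/m³.

ρ ≈ 0.103 kg/m³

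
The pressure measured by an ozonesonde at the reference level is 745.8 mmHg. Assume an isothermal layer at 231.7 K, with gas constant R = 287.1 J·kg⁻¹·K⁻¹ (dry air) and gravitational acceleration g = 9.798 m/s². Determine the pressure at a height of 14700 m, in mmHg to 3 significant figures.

P ≈ 85.6 mmHg

Scale height: H = RT/g = 287.1 × 231.7 / 9.798 = 6789.2 m.
Barometric formula: P = P₀ exp(−z/H).
z/H = 14700/6789.2 = 2.1652; exp(−2.1652) = 0.11473.
P = 745.8 × 0.11473 = 85.566 mmHg.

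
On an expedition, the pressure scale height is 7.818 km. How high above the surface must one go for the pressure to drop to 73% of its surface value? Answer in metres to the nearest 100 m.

z ≈ 2500 m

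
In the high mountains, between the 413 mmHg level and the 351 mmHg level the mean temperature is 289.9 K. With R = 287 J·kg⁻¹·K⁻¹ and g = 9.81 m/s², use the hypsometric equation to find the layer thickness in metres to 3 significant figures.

Δz ≈ 1380 m

Hypsometric equation: Δz = (R T̄/g) ln(P₁/P₂).
R T̄/g = 287 × 289.9 / 9.81 = 8481.3 m.
ln(413/351) = ln(1.1766) = 0.16263.
Δz = 8481.3 × 0.16263 = 1379.3 m.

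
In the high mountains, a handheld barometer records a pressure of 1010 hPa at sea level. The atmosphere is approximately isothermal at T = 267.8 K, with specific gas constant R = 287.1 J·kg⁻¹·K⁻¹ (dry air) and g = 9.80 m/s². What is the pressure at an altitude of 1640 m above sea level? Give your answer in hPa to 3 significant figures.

P ≈ 819 hPa

Scale height: H = RT/g = 287.1 × 267.8 / 9.80 = 7845.4 m.
Barometric formula: P = P₀ exp(−z/H).
z/H = 1640.0/7845.4 = 0.20904; exp(−0.20904) = 0.81136.
P = 1010 × 0.81136 = 819.47 hPa.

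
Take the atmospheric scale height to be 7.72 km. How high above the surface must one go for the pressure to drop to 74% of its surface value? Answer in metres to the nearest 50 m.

Set P/P₀ = exp(−z/H) = 0.74, so z = −H ln(0.74).
−ln(0.74) = 0.30111; z = 7720.0 × 0.30111 = 2324.6 m.

z ≈ 2300 m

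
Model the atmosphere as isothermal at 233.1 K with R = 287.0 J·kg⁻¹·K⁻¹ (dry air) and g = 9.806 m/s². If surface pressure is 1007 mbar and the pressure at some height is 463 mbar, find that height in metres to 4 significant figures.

z ≈ 5301 m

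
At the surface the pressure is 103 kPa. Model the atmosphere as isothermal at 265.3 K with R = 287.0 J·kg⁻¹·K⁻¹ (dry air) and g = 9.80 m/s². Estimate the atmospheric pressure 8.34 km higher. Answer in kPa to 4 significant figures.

P ≈ 35.21 kPa

Scale height: H = RT/g = 287.0 × 265.3 / 9.80 = 7769.5 m.
Barometric formula: P = P₀ exp(−z/H).
z/H = 8340.0/7769.5 = 1.0734; exp(−1.0734) = 0.34184.
P = 103 × 0.34184 = 35.210 kPa.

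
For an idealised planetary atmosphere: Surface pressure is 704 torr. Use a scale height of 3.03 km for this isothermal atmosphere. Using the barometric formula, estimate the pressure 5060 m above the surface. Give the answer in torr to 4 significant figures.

P ≈ 132.5 torr

Barometric formula: P = P₀ exp(−z/H).
z/H = 5060.0/3030.0 = 1.6700; exp(−1.6700) = 0.18825.
P = 704 × 0.18825 = 132.53 torr.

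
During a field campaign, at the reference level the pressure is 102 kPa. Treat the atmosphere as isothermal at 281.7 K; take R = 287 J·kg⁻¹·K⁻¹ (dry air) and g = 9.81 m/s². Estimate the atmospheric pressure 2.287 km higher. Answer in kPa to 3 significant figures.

Scale height: H = RT/g = 287 × 281.7 / 9.81 = 8241.4 m.
Barometric formula: P = P₀ exp(−z/H).
z/H = 2287.0/8241.4 = 0.27750; exp(−0.27750) = 0.75768.
P = 102 × 0.75768 = 77.283 kPa.

P ≈ 77.3 kPa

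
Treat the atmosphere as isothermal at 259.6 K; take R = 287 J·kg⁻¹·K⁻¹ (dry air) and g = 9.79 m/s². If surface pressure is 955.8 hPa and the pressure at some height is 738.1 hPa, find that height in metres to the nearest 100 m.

Scale height: H = RT/g = 287 × 259.6 / 9.79 = 7610.3 m.
Invert the barometric formula: z = H ln(P₀/P).
P₀/P = 955.8/738.1 = 1.2949; ln(1.2949) = 0.25843.
z = 7610.3 × 0.25843 = 1966.7 m.

z ≈ 2000 m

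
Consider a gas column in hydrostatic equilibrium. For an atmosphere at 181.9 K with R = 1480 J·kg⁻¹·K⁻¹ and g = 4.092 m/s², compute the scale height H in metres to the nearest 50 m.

H ≈ 65800 m

The scale height of an isothermal atmosphere is H = RT/g.
H = 1480 × 181.9 / 4.092 = 269210/4.092 = 65789 m.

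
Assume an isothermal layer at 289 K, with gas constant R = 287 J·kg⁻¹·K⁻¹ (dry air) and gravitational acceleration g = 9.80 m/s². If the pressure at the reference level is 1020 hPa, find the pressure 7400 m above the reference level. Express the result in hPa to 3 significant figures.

Scale height: H = RT/g = 287 × 289 / 9.80 = 8463.6 m.
Barometric formula: P = P₀ exp(−z/H).
z/H = 7400.0/8463.6 = 0.87433; exp(−0.87433) = 0.41714.
P = 1020 × 0.41714 = 425.48 hPa.

P ≈ 425 hPa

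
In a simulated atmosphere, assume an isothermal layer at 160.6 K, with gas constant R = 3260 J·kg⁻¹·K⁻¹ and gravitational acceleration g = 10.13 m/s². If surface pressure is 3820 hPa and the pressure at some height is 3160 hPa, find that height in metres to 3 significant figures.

z ≈ 9800 m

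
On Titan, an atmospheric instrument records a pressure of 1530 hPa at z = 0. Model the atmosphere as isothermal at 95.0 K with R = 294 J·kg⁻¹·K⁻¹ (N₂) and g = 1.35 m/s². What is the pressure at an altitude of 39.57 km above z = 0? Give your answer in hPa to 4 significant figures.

Scale height: H = RT/g = 294 × 95.0 / 1.35 = 20689 m.
Barometric formula: P = P₀ exp(−z/H).
z/H = 39570/20689 = 1.9126; exp(−1.9126) = 0.14770.
P = 1530 × 0.14770 = 225.98 hPa.

P ≈ 226.0 hPa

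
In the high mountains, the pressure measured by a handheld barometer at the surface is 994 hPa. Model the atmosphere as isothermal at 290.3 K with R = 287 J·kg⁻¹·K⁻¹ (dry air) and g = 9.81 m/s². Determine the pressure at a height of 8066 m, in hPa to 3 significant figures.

P ≈ 385 hPa

Scale height: H = RT/g = 287 × 290.3 / 9.81 = 8493.0 m.
Barometric formula: P = P₀ exp(−z/H).
z/H = 8066.0/8493.0 = 0.94972; exp(−0.94972) = 0.38685.
P = 994 × 0.38685 = 384.53 hPa.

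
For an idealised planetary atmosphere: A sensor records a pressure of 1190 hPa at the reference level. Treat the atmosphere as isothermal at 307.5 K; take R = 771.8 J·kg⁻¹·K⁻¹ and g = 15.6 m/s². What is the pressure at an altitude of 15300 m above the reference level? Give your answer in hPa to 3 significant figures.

P ≈ 435 hPa

Scale height: H = RT/g = 771.8 × 307.5 / 15.6 = 15213 m.
Barometric formula: P = P₀ exp(−z/H).
z/H = 15300/15213 = 1.0057; exp(−1.0057) = 0.36579.
P = 1190 × 0.36579 = 435.29 hPa.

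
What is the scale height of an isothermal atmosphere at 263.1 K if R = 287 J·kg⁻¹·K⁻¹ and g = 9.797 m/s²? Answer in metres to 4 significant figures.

The scale height of an isothermal atmosphere is H = RT/g.
H = 287 × 263.1 / 9.797 = 75510/9.797 = 7707.5 m.

H ≈ 7707 m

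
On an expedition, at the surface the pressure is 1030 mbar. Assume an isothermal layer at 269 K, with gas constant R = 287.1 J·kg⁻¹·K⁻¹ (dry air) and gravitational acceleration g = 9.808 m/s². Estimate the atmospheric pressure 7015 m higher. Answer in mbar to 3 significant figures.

P ≈ 423 mbar

Scale height: H = RT/g = 287.1 × 269 / 9.808 = 7874.2 m.
Barometric formula: P = P₀ exp(−z/H).
z/H = 7015.0/7874.2 = 0.89088; exp(−0.89088) = 0.41029.
P = 1030 × 0.41029 = 422.60 mbar.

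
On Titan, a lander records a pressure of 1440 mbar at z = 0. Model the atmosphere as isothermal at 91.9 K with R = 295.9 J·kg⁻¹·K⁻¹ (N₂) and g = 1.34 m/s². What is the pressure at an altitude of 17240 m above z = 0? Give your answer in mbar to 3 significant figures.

P ≈ 616 mbar

Scale height: H = RT/g = 295.9 × 91.9 / 1.34 = 20293 m.
Barometric formula: P = P₀ exp(−z/H).
z/H = 17240/20293 = 0.84955; exp(−0.84955) = 0.42761.
P = 1440 × 0.42761 = 615.76 mbar.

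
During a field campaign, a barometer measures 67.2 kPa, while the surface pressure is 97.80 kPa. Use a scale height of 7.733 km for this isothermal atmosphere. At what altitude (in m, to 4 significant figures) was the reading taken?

Invert the barometric formula: z = H ln(P₀/P).
P₀/P = 97.80/67.2 = 1.4554; ln(1.4554) = 0.37528.
z = 7733.0 × 0.37528 = 2902.0 m.

z ≈ 2902 m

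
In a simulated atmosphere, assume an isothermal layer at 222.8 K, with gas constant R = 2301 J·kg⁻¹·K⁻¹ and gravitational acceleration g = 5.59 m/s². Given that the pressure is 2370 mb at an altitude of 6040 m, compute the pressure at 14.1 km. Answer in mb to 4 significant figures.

P ≈ 2171 mb

Scale height: H = RT/g = 2301 × 222.8 / 5.59 = 91711 m.
Between two levels, P₂ = P₁ exp(−Δz/H) with Δz = z₂ − z₁.
Δz = 14100 − 6040.0 = 8060.0 m; Δz/H = 8060.0/91711 = 0.087885.
P₂ = 2370 × exp(−0.087885) = 2370 × 0.91587 = 2170.6 mb.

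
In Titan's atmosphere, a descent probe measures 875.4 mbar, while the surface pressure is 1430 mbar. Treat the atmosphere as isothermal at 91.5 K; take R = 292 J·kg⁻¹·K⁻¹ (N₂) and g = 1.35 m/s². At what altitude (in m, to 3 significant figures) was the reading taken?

Scale height: H = RT/g = 292 × 91.5 / 1.35 = 19791 m.
Invert the barometric formula: z = H ln(P₀/P).
P₀/P = 1430/875.4 = 1.6335; ln(1.6335) = 0.49072.
z = 19791 × 0.49072 = 9711.8 m.

z ≈ 9710 m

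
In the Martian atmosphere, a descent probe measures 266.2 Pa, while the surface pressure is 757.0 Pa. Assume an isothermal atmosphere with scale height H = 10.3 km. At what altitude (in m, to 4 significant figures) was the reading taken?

z ≈ 10760 m

Invert the barometric formula: z = H ln(P₀/P).
P₀/P = 757.0/266.2 = 2.8437; ln(2.8437) = 1.0451.
z = 10300 × 1.0451 = 10765 m.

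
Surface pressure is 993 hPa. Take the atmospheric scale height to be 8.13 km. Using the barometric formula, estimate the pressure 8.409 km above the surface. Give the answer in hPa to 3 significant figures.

Barometric formula: P = P₀ exp(−z/H).
z/H = 8409.0/8130.0 = 1.0343; exp(−1.0343) = 0.35548.
P = 993 × 0.35548 = 352.99 hPa.

P ≈ 353 hPa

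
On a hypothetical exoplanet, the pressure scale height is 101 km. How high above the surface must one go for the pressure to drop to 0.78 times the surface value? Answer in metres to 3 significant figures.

z ≈ 25100 m

Set P/P₀ = exp(−z/H) = 0.78, so z = −H ln(0.78).
−ln(0.78) = 0.24846; z = 101000 × 0.24846 = 25094 m.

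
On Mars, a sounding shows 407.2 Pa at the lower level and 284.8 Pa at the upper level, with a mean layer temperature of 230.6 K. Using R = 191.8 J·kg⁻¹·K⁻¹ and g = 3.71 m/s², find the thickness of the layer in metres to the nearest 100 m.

Δz ≈ 4300 m

Hypsometric equation: Δz = (R T̄/g) ln(P₁/P₂).
R T̄/g = 191.8 × 230.6 / 3.71 = 11922 m.
ln(407.2/284.8) = ln(1.4298) = 0.35753.
Δz = 11922 × 0.35753 = 4262.5 m.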